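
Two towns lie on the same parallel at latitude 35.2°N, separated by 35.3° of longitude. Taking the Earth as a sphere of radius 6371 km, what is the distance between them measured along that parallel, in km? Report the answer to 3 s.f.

Arc length along a parallel = R cos φ · Δλ (with Δλ in radians).
= 6371 × cos 35.2° × (35.3° × π/180) = 6371 × 0.8171 × 0.6161 ≈ 3210 km.

3210 km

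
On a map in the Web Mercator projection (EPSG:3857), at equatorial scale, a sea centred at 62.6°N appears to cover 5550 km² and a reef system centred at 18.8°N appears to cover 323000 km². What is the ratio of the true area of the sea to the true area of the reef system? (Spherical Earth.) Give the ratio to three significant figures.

Mercator's areal exaggeration is sec²φ; hence true area = (apparent area) · cos²φ.
True area of sea: 5550 × cos²(62.6°) = 5550 × 0.2118 = 1175 km².
True area of reef system: 323000 × cos²(18.8°) = 323000 × 0.8961 = 289500 km².
Ratio = 1175 / 289500 ≈ 0.00406.

0.00406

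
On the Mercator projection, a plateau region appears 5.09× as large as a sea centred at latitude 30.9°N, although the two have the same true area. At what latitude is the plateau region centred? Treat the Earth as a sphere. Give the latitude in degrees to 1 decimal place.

For equal true areas on Mercator, apparent areas scale as sec²φ, so the ratio is cos²φ₂ / cos²φ₁.
cos²φ₂ / cos²φ₁ = 5.09  ⇒  cos φ₁ = cos 30.9° / √5.09 = 0.8581/2.256 = 0.3803.
φ₁ = arccos(0.3803) ≈ 67.6°.

67.6°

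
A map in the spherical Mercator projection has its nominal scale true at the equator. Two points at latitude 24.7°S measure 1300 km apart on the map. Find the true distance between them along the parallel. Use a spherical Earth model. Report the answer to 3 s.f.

Mercator is conformal, so the point scale is isotropic: h = k = sec φ = 1/cos φ.
Along the parallel at 24.7°, map distances are exaggerated by k = sec 24.7° = 1.101.
True distance = 1300 / 1.101 = 1300 × cos 24.7° ≈ 1180 km.

1180 km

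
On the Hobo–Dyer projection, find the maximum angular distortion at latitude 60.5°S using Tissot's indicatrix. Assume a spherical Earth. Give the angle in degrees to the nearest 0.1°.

52.7°

The Hobo–Dyer projection is cylindrical equal-area with φ₀ = 37.5°. A cylindrical equal-area projection with standard parallel φ₀ has meridian scale h = cos φ / cos φ₀ and parallel scale k = cos φ₀ / cos φ (so areas are preserved, h·k = 1).
At 60.5°: h = 0.6207, k = 1.611; principal scales a = 1.611, b = 0.6207.
sin(ω/2) = (a − b)/(a + b) = 0.9904/2.232 = 0.4438, so ω = 2 arcsin(0.4438) ≈ 52.7°.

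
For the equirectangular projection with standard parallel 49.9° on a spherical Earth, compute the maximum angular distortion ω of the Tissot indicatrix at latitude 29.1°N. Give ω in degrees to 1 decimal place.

17.4°

With standard parallel φ₀ = 49.9°, the equirectangular projection gives x = Rλ cos φ₀, y = Rφ, so h = 1 and k = cos 49.9° / cos φ.
At 29.1°: h = 1.000, k = 0.7372; principal scales a = 1.000, b = 0.7372.
sin(ω/2) = (a − b)/(a + b) = 0.2628/1.737 = 0.1513, so ω = 2 arcsin(0.1513) ≈ 17.4°.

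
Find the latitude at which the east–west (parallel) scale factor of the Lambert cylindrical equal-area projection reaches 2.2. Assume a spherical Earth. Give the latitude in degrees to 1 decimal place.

63.0°

The Lambert cylindrical equal-area projection is the cylindrical equal-area projection with its standard parallel at the equator (φ₀ = 0). Cylindrical equal-area (φ₀ = 0°): h = cos φ / cos 0° along meridians, k = cos 0° / cos φ along parallels; h·k = 1.
k = cos φ₀ / cos φ = 2.2  ⇒  cos φ = cos 0° / 2.2 = 0.4545.
φ = arccos(0.4545) ≈ 63.0°.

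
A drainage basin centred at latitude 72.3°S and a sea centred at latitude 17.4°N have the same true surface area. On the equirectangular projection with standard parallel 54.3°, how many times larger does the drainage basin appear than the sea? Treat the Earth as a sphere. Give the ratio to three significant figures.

With standard parallel φ₀ = 54.3°, the equirectangular projection gives x = Rλ cos φ₀, y = Rφ, so h = 1 and k = cos 54.3° / cos φ.
Areal scale at 72.3°: h·k = 1.000 × 1.919 = 1.919.
Areal scale at 17.4°: h·k = 1.000 × 0.6115 = 0.6115.
Ratio = 1.919/0.6115 ≈ 3.14.

3.14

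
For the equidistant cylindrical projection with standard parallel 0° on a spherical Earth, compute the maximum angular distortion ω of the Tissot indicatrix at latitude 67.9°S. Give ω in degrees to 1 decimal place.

53.9°

Plate carrée maps x = Rλ, y = Rφ. The meridian scale is h = 1 and the parallel scale is k = 1/cos φ = sec φ.
At 67.9°: h = 1.000, k = 2.658; principal scales a = 2.658, b = 1.000.
sin(ω/2) = (a − b)/(a + b) = 1.658/3.658 = 0.4533, so ω = 2 arcsin(0.4533) ≈ 53.9°.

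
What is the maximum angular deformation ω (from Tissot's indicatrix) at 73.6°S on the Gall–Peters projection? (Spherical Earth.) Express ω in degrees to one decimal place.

Gall–Peters is a cylindrical equal-area projection with standard parallels at ±45°. For cylindrical equal-area with standard parallel φ₀, h = cos φ / cos φ₀ and k = cos φ₀ / cos φ, so h·k = 1.
At 73.6°: h = 0.3993, k = 2.504; principal scales a = 2.504, b = 0.3993.
sin(ω/2) = (a − b)/(a + b) = 2.105/2.904 = 0.7250, so ω = 2 arcsin(0.7250) ≈ 92.9°.

92.9°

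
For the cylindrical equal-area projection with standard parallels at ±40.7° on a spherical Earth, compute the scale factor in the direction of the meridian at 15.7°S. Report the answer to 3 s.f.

1.27

Cylindrical equal-area (φ₀ = 40.7°): h = cos φ / cos 40.7° along meridians, k = cos 40.7° / cos φ along parallels; h·k = 1.
h = cos 15.7° / cos 40.7° = 0.9627/0.7581 = 1.270.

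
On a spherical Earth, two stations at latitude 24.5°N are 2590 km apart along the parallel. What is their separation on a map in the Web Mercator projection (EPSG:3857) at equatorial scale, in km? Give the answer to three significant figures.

The Mercator projection is conformal; its linear scale factor is the same in every direction and equals sec φ = 1/cos φ.
Along the parallel, k = sec 24.5° = 1/0.9100 = 1.099.
Map distance = 2590 × 1.099 ≈ 2850 km.

2850 km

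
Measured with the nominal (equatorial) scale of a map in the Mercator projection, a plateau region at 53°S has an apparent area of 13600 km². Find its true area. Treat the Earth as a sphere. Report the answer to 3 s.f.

The Mercator projection is conformal; its linear scale factor is the same in every direction and equals sec φ = 1/cos φ.
Areal scale = k² = sec²φ = 1/cos²(53°) = 1/0.6018² = 2.761.
True area = apparent / (areal scale) = 13600 / 2.761 ≈ 4930 km².

4930 km²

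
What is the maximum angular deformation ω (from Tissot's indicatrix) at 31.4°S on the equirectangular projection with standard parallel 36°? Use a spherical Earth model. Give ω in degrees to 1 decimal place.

The equidistant cylindrical projection with φ₀ = 36° has h = 1 (meridians true) and k = cos φ₀ / cos φ along parallels.
At 31.4°: h = 1.000, k = 0.9478; principal scales a = 1.000, b = 0.9478.
sin(ω/2) = (a − b)/(a + b) = 0.05217/1.948 = 0.02679, so ω = 2 arcsin(0.02679) ≈ 3.1°.

3.1°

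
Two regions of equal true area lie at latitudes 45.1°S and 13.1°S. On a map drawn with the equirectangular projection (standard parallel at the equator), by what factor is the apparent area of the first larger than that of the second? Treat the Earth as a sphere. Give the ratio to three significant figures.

1.38

Plate carrée maps x = Rλ, y = Rφ. The meridian scale is h = 1 and the parallel scale is k = 1/cos φ = sec φ.
Areal scale at 45.1°: h·k = 1.000 × 1.417 = 1.417.
Areal scale at 13.1°: h·k = 1.000 × 1.027 = 1.027.
Ratio = 1.417/1.027 ≈ 1.38.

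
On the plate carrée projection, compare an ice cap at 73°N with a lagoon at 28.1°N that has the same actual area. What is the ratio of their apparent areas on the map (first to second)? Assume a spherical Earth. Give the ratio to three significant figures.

Plate carrée maps x = Rλ, y = Rφ. The meridian scale is h = 1 and the parallel scale is k = 1/cos φ = sec φ.
Areal scale at 73°: h·k = 1.000 × 3.420 = 3.420.
Areal scale at 28.1°: h·k = 1.000 × 1.134 = 1.134.
Ratio = 3.420/1.134 ≈ 3.02.

3.02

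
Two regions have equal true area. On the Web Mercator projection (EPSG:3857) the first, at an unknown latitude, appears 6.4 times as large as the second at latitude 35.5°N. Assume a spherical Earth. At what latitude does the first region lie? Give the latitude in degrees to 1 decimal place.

71.2°

For equal true areas on Mercator, apparent areas scale as sec²φ, so the ratio is cos²φ₂ / cos²φ₁.
cos²φ₂ / cos²φ₁ = 6.4  ⇒  cos φ₁ = cos 35.5° / √6.4 = 0.8141/2.530 = 0.3218.
φ₁ = arccos(0.3218) ≈ 71.2°.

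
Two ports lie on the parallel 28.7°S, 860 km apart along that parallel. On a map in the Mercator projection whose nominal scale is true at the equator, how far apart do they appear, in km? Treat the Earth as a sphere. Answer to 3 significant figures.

For Mercator, h = k = sec φ (a conformal cylindrical projection has a single point scale, 1/cos φ).
Along the parallel, k = sec 28.7° = 1/0.8771 = 1.140.
Map distance = 860 × 1.140 ≈ 980 km.

980 km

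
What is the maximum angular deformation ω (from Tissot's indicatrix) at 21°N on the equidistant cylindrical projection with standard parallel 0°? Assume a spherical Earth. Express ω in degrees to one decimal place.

3.9°

Plate carrée maps x = Rλ, y = Rφ. The meridian scale is h = 1 and the parallel scale is k = 1/cos φ = sec φ.
At 21°: h = 1.000, k = 1.071; principal scales a = 1.071, b = 1.000.
sin(ω/2) = (a − b)/(a + b) = 0.07114/2.071 = 0.03435, so ω = 2 arcsin(0.03435) ≈ 3.9°.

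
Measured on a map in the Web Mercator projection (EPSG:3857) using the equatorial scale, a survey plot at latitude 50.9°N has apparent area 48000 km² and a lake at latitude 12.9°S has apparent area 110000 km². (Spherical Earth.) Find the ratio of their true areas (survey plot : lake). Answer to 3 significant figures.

0.183

On Mercator the areal scale is sec²φ, so true area = apparent × cos²φ.
True area of survey plot: 48000 × cos²(50.9°) = 48000 × 0.3978 = 19090 km².
True area of lake: 110000 × cos²(12.9°) = 110000 × 0.9502 = 104500 km².
Ratio = 19090 / 104500 ≈ 0.183.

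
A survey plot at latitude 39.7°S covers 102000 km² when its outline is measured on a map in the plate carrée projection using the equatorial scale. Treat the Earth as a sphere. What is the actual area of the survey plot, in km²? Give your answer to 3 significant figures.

78500 km²

For the equirectangular projection with φ₀ = 0 (plate carrée), h = 1 along meridians and k = sec φ along parallels.
Areal scale = h·k = 1 × sec φ; at 39.7°, h = 1.000, k = 1.300, so h·k = 1.300.
True area = apparent / (areal scale) = 102000 / 1.300 ≈ 78500 km².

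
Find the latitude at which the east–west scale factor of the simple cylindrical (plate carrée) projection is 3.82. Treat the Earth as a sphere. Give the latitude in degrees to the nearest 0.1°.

Plate carrée: h = 1, k = sec φ along parallels.
sec φ = 3.82  ⇒  cos φ = 0.2618  ⇒  φ ≈ 74.8°.

74.8°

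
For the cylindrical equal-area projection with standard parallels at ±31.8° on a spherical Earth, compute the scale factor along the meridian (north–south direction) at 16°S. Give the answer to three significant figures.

1.13

Cylindrical equal-area (φ₀ = 31.8°): h = cos φ / cos 31.8° along meridians, k = cos 31.8° / cos φ along parallels; h·k = 1.
h = cos 16° / cos 31.8° = 0.9613/0.8499 = 1.131.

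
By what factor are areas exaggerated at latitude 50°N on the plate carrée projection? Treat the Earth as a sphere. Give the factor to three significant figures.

1.56

For the equirectangular projection with φ₀ = 0 (plate carrée), h = 1 along meridians and k = sec φ along parallels.
Areal scale = h·k = 1 × sec φ; at 50°, h = 1.000, k = 1.556, so h·k = 1.556.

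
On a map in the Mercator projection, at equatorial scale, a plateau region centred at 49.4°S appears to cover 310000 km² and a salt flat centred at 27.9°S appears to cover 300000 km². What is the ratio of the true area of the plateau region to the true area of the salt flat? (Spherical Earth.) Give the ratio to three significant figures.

0.560

Since Mercator area scale is 1/cos²φ, the true area equals the apparent area multiplied by cos²φ.
True area of plateau region: 310000 × cos²(49.4°) = 310000 × 0.4235 = 131300 km².
True area of salt flat: 300000 × cos²(27.9°) = 300000 × 0.7810 = 234300 km².
Ratio = 131300 / 234300 ≈ 0.560.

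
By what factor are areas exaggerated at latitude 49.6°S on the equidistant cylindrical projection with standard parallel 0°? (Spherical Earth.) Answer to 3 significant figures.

For the equirectangular projection with φ₀ = 0 (plate carrée), h = 1 along meridians and k = sec φ along parallels.
Areal scale = h·k = 1 × sec φ; at 49.6°, h = 1.000, k = 1.543, so h·k = 1.543.

1.54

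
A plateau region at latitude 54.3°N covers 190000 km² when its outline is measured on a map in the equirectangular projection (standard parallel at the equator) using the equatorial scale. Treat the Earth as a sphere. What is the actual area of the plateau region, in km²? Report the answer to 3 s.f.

Plate carrée maps x = Rλ, y = Rφ. The meridian scale is h = 1 and the parallel scale is k = 1/cos φ = sec φ.
Areal scale = h·k = 1 × sec φ; at 54.3°, h = 1.000, k = 1.714, so h·k = 1.714.
True area = apparent / (areal scale) = 190000 / 1.714 ≈ 111000 km².

111000 km²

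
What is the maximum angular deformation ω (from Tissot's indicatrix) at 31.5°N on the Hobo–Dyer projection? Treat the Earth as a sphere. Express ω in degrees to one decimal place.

Hobo–Dyer is a cylindrical equal-area projection with standard parallels at ±37.5°. A cylindrical equal-area projection with standard parallel φ₀ has meridian scale h = cos φ / cos φ₀ and parallel scale k = cos φ₀ / cos φ (so areas are preserved, h·k = 1).
At 31.5°: h = 1.075, k = 0.9305; principal scales a = 1.075, b = 0.9305.
sin(ω/2) = (a − b)/(a + b) = 0.1443/2.005 = 0.07194, so ω = 2 arcsin(0.07194) ≈ 8.3°.

8.3°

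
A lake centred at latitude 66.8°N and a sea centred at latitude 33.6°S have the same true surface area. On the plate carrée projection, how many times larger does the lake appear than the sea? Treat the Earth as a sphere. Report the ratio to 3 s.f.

2.11

In the plate carrée (x = Rλ, y = Rφ), meridians are true-scale (h = 1) and parallels are stretched by k = sec φ.
Areal scale at 66.8°: h·k = 1.000 × 2.538 = 2.538.
Areal scale at 33.6°: h·k = 1.000 × 1.201 = 1.201.
Ratio = 2.538/1.201 ≈ 2.11.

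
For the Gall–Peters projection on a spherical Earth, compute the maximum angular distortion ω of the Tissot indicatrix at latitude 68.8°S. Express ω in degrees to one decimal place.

The Gall–Peters projection is cylindrical equal-area with φ₀ = 45°. Cylindrical equal-area (φ₀ = 45°): h = cos φ / cos 45° along meridians, k = cos 45° / cos φ along parallels; h·k = 1.
At 68.8°: h = 0.5114, k = 1.955; principal scales a = 1.955, b = 0.5114.
sin(ω/2) = (a − b)/(a + b) = 1.444/2.467 = 0.5854, so ω = 2 arcsin(0.5854) ≈ 71.7°.

71.7°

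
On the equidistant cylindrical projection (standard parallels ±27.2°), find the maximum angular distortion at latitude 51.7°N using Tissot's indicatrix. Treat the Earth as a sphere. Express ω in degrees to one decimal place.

20.6°

In the equirectangular projection with standard parallel φ₀ = 27.2° (x = Rλ cos φ₀, y = Rφ), meridians are true-scale (h = 1) and the parallel scale is k = cos φ₀ / cos φ.
At 51.7°: h = 1.000, k = 1.435; principal scales a = 1.435, b = 1.000.
sin(ω/2) = (a − b)/(a + b) = 0.4351/2.435 = 0.1787, so ω = 2 arcsin(0.1787) ≈ 20.6°.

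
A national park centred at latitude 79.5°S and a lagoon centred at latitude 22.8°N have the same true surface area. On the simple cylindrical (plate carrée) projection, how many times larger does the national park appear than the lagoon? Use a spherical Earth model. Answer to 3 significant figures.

5.06

In the plate carrée (x = Rλ, y = Rφ), meridians are true-scale (h = 1) and parallels are stretched by k = sec φ.
Areal scale at 79.5°: h·k = 1.000 × 5.487 = 5.487.
Areal scale at 22.8°: h·k = 1.000 × 1.085 = 1.085.
Ratio = 5.487/1.085 ≈ 5.06.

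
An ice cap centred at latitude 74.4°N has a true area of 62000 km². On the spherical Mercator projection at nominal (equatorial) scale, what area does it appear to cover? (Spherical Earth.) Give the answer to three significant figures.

The Mercator projection is conformal; its linear scale factor is the same in every direction and equals sec φ = 1/cos φ.
Areal scale = k² = sec²φ = 1/cos²(74.4°) = 1/0.2689² = 13.83.
Apparent area = 62000 × 13.83 ≈ 857000 km².

857000 km²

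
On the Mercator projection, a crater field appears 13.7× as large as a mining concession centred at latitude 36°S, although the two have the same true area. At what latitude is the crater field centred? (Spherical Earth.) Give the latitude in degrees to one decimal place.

77.4°

Mercator areal scale is sec²φ, so apparent-area ratio = sec²φ₁ / sec²φ₂ = cos²φ₂ / cos²φ₁.
cos²φ₂ / cos²φ₁ = 13.7  ⇒  cos φ₁ = cos 36° / √13.7 = 0.8090/3.701 = 0.2186.
φ₁ = arccos(0.2186) ≈ 77.4°.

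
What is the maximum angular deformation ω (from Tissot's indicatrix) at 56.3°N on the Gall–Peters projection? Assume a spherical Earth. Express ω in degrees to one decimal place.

The Gall–Peters projection is cylindrical equal-area with φ₀ = 45°. A cylindrical equal-area projection with standard parallel φ₀ has meridian scale h = cos φ / cos φ₀ and parallel scale k = cos φ₀ / cos φ (so areas are preserved, h·k = 1).
At 56.3°: h = 0.7847, k = 1.274; principal scales a = 1.274, b = 0.7847.
sin(ω/2) = (a − b)/(a + b) = 0.4898/2.059 = 0.2378, so ω = 2 arcsin(0.2378) ≈ 27.5°.

27.5°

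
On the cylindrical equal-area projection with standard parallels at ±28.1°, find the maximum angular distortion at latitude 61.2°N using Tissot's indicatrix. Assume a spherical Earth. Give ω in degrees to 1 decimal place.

65.4°

Cylindrical equal-area (φ₀ = 28.1°): h = cos φ / cos 28.1° along meridians, k = cos 28.1° / cos φ along parallels; h·k = 1.
At 61.2°: h = 0.5461, k = 1.831; principal scales a = 1.831, b = 0.5461.
sin(ω/2) = (a − b)/(a + b) = 1.285/2.377 = 0.5405, so ω = 2 arcsin(0.5405) ≈ 65.4°.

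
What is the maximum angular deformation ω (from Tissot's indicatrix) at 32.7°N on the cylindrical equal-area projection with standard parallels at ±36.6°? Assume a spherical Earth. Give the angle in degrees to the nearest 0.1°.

5.4°

Cylindrical equal-area (φ₀ = 36.6°): h = cos φ / cos 36.6° along meridians, k = cos 36.6° / cos φ along parallels; h·k = 1.
At 32.7°: h = 1.048, k = 0.9540; principal scales a = 1.048, b = 0.9540.
sin(ω/2) = (a − b)/(a + b) = 0.09418/2.002 = 0.04704, so ω = 2 arcsin(0.04704) ≈ 5.4°.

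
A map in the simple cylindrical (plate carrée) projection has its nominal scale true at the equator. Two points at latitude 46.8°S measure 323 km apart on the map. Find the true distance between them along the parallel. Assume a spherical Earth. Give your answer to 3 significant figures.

Plate carrée maps x = Rλ, y = Rφ. The meridian scale is h = 1 and the parallel scale is k = 1/cos φ = sec φ.
Along the parallel at 46.8°, map distances are exaggerated by k = sec 46.8° = 1.461.
True distance = 323 / 1.461 = 323 × cos 46.8° ≈ 221 km.

221 km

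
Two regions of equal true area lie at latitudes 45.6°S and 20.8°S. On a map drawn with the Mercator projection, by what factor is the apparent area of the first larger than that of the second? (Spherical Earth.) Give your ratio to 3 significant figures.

1.79

On Mercator, area is exaggerated by sec²φ = 1/cos²φ.
At 45.6°: sec²(45.6°) = 1/0.6997² = 2.043.
At 20.8°: sec²(20.8°) = 1/0.9348² = 1.144.
Ratio = 2.043/1.144 = cos²(20.8°)/cos²(45.6°) ≈ 1.79.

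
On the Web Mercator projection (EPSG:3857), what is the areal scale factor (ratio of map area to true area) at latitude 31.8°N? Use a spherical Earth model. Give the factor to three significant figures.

1.38

The Mercator projection is conformal; its linear scale factor is the same in every direction and equals sec φ = 1/cos φ.
Areal scale = k² = sec²φ = 1/cos²(31.8°) = 1/0.8499² = 1.384.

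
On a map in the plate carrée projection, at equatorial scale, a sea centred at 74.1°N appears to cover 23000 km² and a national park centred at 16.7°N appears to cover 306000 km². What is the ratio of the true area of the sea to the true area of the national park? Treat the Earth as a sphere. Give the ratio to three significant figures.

On the plate carrée, areal scale = h·k = 1 × sec φ, so true area = apparent × cos φ.
True area of sea: 23000 × cos(74.1°) = 23000 × 0.2740 = 6301 km².
True area of national park: 306000 × cos(16.7°) = 306000 × 0.9578 = 293100 km².
Ratio = 6301 / 293100 ≈ 0.0215.

0.0215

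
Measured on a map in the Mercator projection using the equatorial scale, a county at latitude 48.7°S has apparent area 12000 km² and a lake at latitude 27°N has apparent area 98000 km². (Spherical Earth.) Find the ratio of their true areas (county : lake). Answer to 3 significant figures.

0.0672

Mercator's areal exaggeration is sec²φ; hence true area = (apparent area) · cos²φ.
True area of county: 12000 × cos²(48.7°) = 12000 × 0.4356 = 5227 km².
True area of lake: 98000 × cos²(27°) = 98000 × 0.7939 = 77800 km².
Ratio = 5227 / 77800 ≈ 0.0672.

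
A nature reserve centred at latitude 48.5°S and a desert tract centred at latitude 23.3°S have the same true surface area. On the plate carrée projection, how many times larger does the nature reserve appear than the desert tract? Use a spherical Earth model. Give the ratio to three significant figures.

For the equirectangular projection with φ₀ = 0 (plate carrée), h = 1 along meridians and k = sec φ along parallels.
Areal scale at 48.5°: h·k = 1.000 × 1.509 = 1.509.
Areal scale at 23.3°: h·k = 1.000 × 1.089 = 1.089.
Ratio = 1.509/1.089 ≈ 1.39.

1.39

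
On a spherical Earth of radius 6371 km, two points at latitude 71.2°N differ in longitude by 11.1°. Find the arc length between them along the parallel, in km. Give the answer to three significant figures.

398 km

Arc length along a parallel = R cos φ · Δλ (with Δλ in radians).
= 6371 × cos 71.2° × (11.1° × π/180) = 6371 × 0.3223 × 0.1937 ≈ 398 km.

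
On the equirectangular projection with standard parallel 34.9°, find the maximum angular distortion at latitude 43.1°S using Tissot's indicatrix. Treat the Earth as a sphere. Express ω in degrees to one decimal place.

6.7°

In the equirectangular projection with standard parallel φ₀ = 34.9° (x = Rλ cos φ₀, y = Rφ), meridians are true-scale (h = 1) and the parallel scale is k = cos φ₀ / cos φ.
At 43.1°: h = 1.000, k = 1.123; principal scales a = 1.123, b = 1.000.
sin(ω/2) = (a − b)/(a + b) = 0.1232/2.123 = 0.05805, so ω = 2 arcsin(0.05805) ≈ 6.7°.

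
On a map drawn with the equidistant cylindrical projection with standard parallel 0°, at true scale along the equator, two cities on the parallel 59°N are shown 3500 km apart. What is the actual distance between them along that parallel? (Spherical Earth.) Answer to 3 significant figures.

1800 km

Plate carrée maps x = Rλ, y = Rφ. The meridian scale is h = 1 and the parallel scale is k = 1/cos φ = sec φ.
Along the parallel at 59°, map distances are exaggerated by k = sec 59° = 1.942.
True distance = 3500 / 1.942 = 3500 × cos 59° ≈ 1800 km.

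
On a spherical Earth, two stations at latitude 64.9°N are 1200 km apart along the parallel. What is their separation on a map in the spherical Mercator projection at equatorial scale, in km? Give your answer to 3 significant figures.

2830 km

Mercator is conformal, so the point scale is isotropic: h = k = sec φ = 1/cos φ.
Along the parallel, k = sec 64.9° = 1/0.4242 = 2.357.
Map distance = 1200 × 2.357 ≈ 2830 km.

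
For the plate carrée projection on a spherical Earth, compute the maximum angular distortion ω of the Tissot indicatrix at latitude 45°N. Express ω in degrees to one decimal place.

19.8°

In the plate carrée (x = Rλ, y = Rφ), meridians are true-scale (h = 1) and parallels are stretched by k = sec φ.
At 45°: h = 1.000, k = 1.414; principal scales a = 1.414, b = 1.000.
sin(ω/2) = (a − b)/(a + b) = 0.4142/2.414 = 0.1716, so ω = 2 arcsin(0.1716) ≈ 19.8°.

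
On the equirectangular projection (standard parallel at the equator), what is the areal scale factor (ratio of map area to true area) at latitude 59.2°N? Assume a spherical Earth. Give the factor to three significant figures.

1.95

Plate carrée maps x = Rλ, y = Rφ. The meridian scale is h = 1 and the parallel scale is k = 1/cos φ = sec φ.
Areal scale = h·k = 1 × sec φ; at 59.2°, h = 1.000, k = 1.953, so h·k = 1.953.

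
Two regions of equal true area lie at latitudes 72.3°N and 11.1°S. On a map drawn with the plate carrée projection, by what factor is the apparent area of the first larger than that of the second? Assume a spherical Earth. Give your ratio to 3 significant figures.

3.23

For the equirectangular projection with φ₀ = 0 (plate carrée), h = 1 along meridians and k = sec φ along parallels.
Areal scale at 72.3°: h·k = 1.000 × 3.289 = 3.289.
Areal scale at 11.1°: h·k = 1.000 × 1.019 = 1.019.
Ratio = 3.289/1.019 ≈ 3.23.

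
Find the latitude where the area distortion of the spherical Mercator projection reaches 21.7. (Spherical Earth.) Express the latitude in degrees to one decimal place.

77.6°

Mercator areal scale is sec²φ.
sec²φ = 21.7  ⇒  cos²φ = 0.04608  ⇒  cos φ = 0.2147.
φ = arccos(0.2147) ≈ 77.6°.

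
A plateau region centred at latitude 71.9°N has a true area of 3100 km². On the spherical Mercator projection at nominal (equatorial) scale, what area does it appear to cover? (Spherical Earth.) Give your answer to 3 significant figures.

For Mercator, h = k = sec φ (a conformal cylindrical projection has a single point scale, 1/cos φ).
Areal scale = k² = sec²φ = 1/cos²(71.9°) = 1/0.3107² = 10.36.
Apparent area = 3100 × 10.36 ≈ 32100 km².

32100 km²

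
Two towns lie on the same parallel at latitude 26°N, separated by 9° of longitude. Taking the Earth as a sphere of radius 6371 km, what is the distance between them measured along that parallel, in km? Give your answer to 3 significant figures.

899 km

Arc length along a parallel = R cos φ · Δλ (with Δλ in radians).
= 6371 × cos 26° × (9° × π/180) = 6371 × 0.8988 × 0.1571 ≈ 899 km.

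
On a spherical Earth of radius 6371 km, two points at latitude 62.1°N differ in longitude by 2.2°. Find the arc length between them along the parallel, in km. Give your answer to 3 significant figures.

114 km

Arc length along a parallel = R cos φ · Δλ (with Δλ in radians).
= 6371 × cos 62.1° × (2.2° × π/180) = 6371 × 0.4679 × 0.03840 ≈ 114 km.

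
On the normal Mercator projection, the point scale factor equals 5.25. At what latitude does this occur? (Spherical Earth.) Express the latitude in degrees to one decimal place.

Mercator scale is k = sec φ = 1/cos φ.
1/cos φ = 5.25  ⇒  cos φ = 0.1905  ⇒  φ = arccos(0.1905) ≈ 79.0°.

79.0°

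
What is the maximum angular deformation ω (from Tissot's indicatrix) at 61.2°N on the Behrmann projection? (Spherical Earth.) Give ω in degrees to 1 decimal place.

The Behrmann projection is cylindrical equal-area with φ₀ = 30°. Cylindrical equal-area (φ₀ = 30°): h = cos φ / cos 30° along meridians, k = cos 30° / cos φ along parallels; h·k = 1.
At 61.2°: h = 0.5563, k = 1.798; principal scales a = 1.798, b = 0.5563.
sin(ω/2) = (a − b)/(a + b) = 1.241/2.354 = 0.5274, so ω = 2 arcsin(0.5274) ≈ 63.7°.

63.7°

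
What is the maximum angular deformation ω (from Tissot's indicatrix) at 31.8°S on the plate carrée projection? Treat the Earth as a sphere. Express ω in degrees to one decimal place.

9.3°

In the plate carrée (x = Rλ, y = Rφ), meridians are true-scale (h = 1) and parallels are stretched by k = sec φ.
At 31.8°: h = 1.000, k = 1.177; principal scales a = 1.177, b = 1.000.
sin(ω/2) = (a − b)/(a + b) = 0.1766/2.177 = 0.08114, so ω = 2 arcsin(0.08114) ≈ 9.3°.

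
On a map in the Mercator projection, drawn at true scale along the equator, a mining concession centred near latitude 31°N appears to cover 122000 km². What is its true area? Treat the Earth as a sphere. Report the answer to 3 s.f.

89600 km²

For Mercator, h = k = sec φ (a conformal cylindrical projection has a single point scale, 1/cos φ).
Areal scale = k² = sec²φ = 1/cos²(31°) = 1/0.8572² = 1.361.
True area = apparent / (areal scale) = 122000 / 1.361 ≈ 89600 km².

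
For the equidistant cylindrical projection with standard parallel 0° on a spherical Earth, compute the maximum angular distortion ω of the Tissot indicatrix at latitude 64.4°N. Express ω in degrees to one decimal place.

For the equirectangular projection with φ₀ = 0 (plate carrée), h = 1 along meridians and k = sec φ along parallels.
At 64.4°: h = 1.000, k = 2.314; principal scales a = 2.314, b = 1.000.
sin(ω/2) = (a − b)/(a + b) = 1.314/3.314 = 0.3966, so ω = 2 arcsin(0.3966) ≈ 46.7°.

46.7°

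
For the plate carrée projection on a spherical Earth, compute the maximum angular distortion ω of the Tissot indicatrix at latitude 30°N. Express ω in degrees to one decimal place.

For the equirectangular projection with φ₀ = 0 (plate carrée), h = 1 along meridians and k = sec φ along parallels.
At 30°: h = 1.000, k = 1.155; principal scales a = 1.155, b = 1.000.
sin(ω/2) = (a − b)/(a + b) = 0.1547/2.155 = 0.07180, so ω = 2 arcsin(0.07180) ≈ 8.2°.

8.2°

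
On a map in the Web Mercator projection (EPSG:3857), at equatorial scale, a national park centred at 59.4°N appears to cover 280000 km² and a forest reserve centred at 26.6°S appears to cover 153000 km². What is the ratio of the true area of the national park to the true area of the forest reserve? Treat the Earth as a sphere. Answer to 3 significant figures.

Mercator's areal exaggeration is sec²φ; hence true area = (apparent area) · cos²φ.
True area of national park: 280000 × cos²(59.4°) = 280000 × 0.2591 = 72550 km².
True area of forest reserve: 153000 × cos²(26.6°) = 153000 × 0.7995 = 122300 km².
Ratio = 72550 / 122300 ≈ 0.593.

0.593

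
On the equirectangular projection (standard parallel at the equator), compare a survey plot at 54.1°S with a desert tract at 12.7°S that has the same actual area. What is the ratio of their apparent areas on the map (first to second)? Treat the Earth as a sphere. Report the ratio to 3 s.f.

1.66

For the equirectangular projection with φ₀ = 0 (plate carrée), h = 1 along meridians and k = sec φ along parallels.
Areal scale at 54.1°: h·k = 1.000 × 1.705 = 1.705.
Areal scale at 12.7°: h·k = 1.000 × 1.025 = 1.025.
Ratio = 1.705/1.025 ≈ 1.66.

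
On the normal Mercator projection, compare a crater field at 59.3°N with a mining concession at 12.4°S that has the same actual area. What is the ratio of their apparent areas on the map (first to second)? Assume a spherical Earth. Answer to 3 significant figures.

On Mercator, area is exaggerated by sec²φ = 1/cos²φ.
At 59.3°: sec²(59.3°) = 1/0.5105² = 3.837.
At 12.4°: sec²(12.4°) = 1/0.9767² = 1.048.
Ratio = 3.837/1.048 = cos²(12.4°)/cos²(59.3°) ≈ 3.66.

3.66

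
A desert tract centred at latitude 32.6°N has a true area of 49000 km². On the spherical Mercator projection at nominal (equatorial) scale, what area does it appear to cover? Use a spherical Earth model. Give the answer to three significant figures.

69000 km²

For Mercator, h = k = sec φ (a conformal cylindrical projection has a single point scale, 1/cos φ).
Areal scale = k² = sec²φ = 1/cos²(32.6°) = 1/0.8425² = 1.409.
Apparent area = 49000 × 1.409 ≈ 69000 km².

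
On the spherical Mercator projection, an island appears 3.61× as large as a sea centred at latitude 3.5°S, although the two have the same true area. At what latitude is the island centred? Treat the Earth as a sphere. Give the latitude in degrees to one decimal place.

58.3°

Mercator areal scale is sec²φ, so apparent-area ratio = sec²φ₁ / sec²φ₂ = cos²φ₂ / cos²φ₁.
cos²φ₂ / cos²φ₁ = 3.61  ⇒  cos φ₁ = cos 3.5° / √3.61 = 0.9981/1.900 = 0.5253.
φ₁ = arccos(0.5253) ≈ 58.3°.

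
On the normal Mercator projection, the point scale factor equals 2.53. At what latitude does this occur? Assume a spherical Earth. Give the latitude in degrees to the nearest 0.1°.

Mercator scale is k = sec φ = 1/cos φ.
1/cos φ = 2.53  ⇒  cos φ = 0.3953  ⇒  φ = arccos(0.3953) ≈ 66.7°.

66.7°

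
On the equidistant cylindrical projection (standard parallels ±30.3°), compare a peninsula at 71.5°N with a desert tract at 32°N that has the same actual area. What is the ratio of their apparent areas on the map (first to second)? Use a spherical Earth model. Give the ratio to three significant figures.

2.67

In the equirectangular projection with standard parallel φ₀ = 30.3° (x = Rλ cos φ₀, y = Rφ), meridians are true-scale (h = 1) and the parallel scale is k = cos φ₀ / cos φ.
Areal scale at 71.5°: h·k = 1.000 × 2.721 = 2.721.
Areal scale at 32°: h·k = 1.000 × 1.018 = 1.018.
Ratio = 2.721/1.018 ≈ 2.67.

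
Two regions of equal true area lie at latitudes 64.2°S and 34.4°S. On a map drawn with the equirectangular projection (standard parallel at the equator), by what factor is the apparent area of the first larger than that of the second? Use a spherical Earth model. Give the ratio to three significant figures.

In the plate carrée (x = Rλ, y = Rφ), meridians are true-scale (h = 1) and parallels are stretched by k = sec φ.
Areal scale at 64.2°: h·k = 1.000 × 2.298 = 2.298.
Areal scale at 34.4°: h·k = 1.000 × 1.212 = 1.212.
Ratio = 2.298/1.212 ≈ 1.90.

1.90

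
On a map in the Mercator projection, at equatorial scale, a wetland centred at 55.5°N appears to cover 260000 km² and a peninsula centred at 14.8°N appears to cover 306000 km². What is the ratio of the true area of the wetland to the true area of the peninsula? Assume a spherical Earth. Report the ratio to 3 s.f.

0.292

Since Mercator area scale is 1/cos²φ, the true area equals the apparent area multiplied by cos²φ.
True area of wetland: 260000 × cos²(55.5°) = 260000 × 0.3208 = 83410 km².
True area of peninsula: 306000 × cos²(14.8°) = 306000 × 0.9347 = 286000 km².
Ratio = 83410 / 286000 ≈ 0.292.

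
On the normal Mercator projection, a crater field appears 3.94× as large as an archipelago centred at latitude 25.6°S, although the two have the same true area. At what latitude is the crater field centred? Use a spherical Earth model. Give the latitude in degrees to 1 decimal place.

On Mercator, (apparent₁)/(apparent₂) = sec²φ₁ / sec²φ₂ when true areas are equal.
cos²φ₂ / cos²φ₁ = 3.94  ⇒  cos φ₁ = cos 25.6° / √3.94 = 0.9018/1.985 = 0.4543.
φ₁ = arccos(0.4543) ≈ 63.0°.

63.0°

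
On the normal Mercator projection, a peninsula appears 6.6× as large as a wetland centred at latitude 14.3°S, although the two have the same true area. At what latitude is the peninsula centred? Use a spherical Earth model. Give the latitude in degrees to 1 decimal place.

On Mercator, (apparent₁)/(apparent₂) = sec²φ₁ / sec²φ₂ when true areas are equal.
cos²φ₂ / cos²φ₁ = 6.6  ⇒  cos φ₁ = cos 14.3° / √6.6 = 0.9690/2.569 = 0.3772.
φ₁ = arccos(0.3772) ≈ 67.8°.

67.8°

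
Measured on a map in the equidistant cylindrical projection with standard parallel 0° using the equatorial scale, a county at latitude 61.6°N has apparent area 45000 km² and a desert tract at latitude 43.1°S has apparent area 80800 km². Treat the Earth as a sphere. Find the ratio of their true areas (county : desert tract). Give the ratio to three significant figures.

On the plate carrée, areal scale = h·k = 1 × sec φ, so true area = apparent × cos φ.
True area of county: 45000 × cos(61.6°) = 45000 × 0.4756 = 21400 km².
True area of desert tract: 80800 × cos(43.1°) = 80800 × 0.7302 = 59000 km².
Ratio = 21400 / 59000 ≈ 0.363.

0.363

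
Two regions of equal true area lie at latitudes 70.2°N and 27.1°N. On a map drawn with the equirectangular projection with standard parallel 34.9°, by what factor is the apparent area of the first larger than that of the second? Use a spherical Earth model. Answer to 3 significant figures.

2.63

The equidistant cylindrical projection with φ₀ = 34.9° has h = 1 (meridians true) and k = cos φ₀ / cos φ along parallels.
Areal scale at 70.2°: h·k = 1.000 × 2.421 = 2.421.
Areal scale at 27.1°: h·k = 1.000 × 0.9213 = 0.9213.
Ratio = 2.421/0.9213 ≈ 2.63.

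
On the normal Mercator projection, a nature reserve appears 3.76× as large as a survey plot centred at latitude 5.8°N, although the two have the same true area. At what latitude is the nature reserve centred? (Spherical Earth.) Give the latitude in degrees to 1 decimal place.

For equal true areas on Mercator, apparent areas scale as sec²φ, so the ratio is cos²φ₂ / cos²φ₁.
cos²φ₂ / cos²φ₁ = 3.76  ⇒  cos φ₁ = cos 5.8° / √3.76 = 0.9949/1.939 = 0.5131.
φ₁ = arccos(0.5131) ≈ 59.1°.

59.1°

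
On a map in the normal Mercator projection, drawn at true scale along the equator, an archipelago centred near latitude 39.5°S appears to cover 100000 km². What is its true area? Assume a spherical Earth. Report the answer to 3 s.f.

For Mercator, h = k = sec φ (a conformal cylindrical projection has a single point scale, 1/cos φ).
Areal scale = k² = sec²φ = 1/cos²(39.5°) = 1/0.7716² = 1.680.
True area = apparent / (areal scale) = 100000 / 1.680 ≈ 59500 km².

59500 km²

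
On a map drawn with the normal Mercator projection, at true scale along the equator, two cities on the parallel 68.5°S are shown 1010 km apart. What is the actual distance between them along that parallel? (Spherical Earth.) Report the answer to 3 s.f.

Mercator is conformal, so the point scale is isotropic: h = k = sec φ = 1/cos φ.
Along the parallel at 68.5°, map distances are exaggerated by k = sec 68.5° = 2.729.
True distance = 1010 / 2.729 = 1010 × cos 68.5° ≈ 370 km.

370 km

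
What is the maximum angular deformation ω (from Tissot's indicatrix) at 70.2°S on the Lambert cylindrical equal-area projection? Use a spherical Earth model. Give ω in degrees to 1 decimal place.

105.1°

The Lambert cylindrical equal-area projection is the cylindrical equal-area projection with its standard parallel at the equator (φ₀ = 0). For cylindrical equal-area with standard parallel φ₀, h = cos φ / cos φ₀ and k = cos φ₀ / cos φ, so h·k = 1.
At 70.2°: h = 0.3387, k = 2.952; principal scales a = 2.952, b = 0.3387.
sin(ω/2) = (a − b)/(a + b) = 2.613/3.291 = 0.7941, so ω = 2 arcsin(0.7941) ≈ 105.1°.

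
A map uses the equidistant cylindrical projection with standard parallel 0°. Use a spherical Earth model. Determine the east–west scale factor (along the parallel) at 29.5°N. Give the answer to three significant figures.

Plate carrée maps x = Rλ, y = Rφ. The meridian scale is h = 1 and the parallel scale is k = 1/cos φ = sec φ.
k = 1/cos 29.5° = 1/0.8704 = 1.149.

1.15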